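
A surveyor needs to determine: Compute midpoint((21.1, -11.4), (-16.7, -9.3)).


M = ((21.1+(-16.7))/2, ((-11.4)+(-9.3))/2)
= (2.2, -10.35)

(2.2, -10.35)


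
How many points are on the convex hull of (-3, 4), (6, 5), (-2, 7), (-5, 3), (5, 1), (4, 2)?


Convex hull vertices (CCW): (-5, 3), (5, 1), (6, 5), (-2, 7)
Count = 4

4


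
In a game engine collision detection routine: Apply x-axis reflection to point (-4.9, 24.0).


Reflection over x-axis: (x,y) -> (x,-y)
(-4.9, 24) -> (-4.9, -24)

(-4.9, -24)


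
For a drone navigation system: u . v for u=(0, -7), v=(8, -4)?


u . v = u_x*v_x + u_y*v_y = 0*8 + (-7)*(-4)
= 0 + 28 = 28

28


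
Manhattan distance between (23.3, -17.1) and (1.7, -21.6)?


|23.3-1.7| + |(-17.1)-(-21.6)| = 21.6 + 4.5 = 26.1

26.1


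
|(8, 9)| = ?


|u| = sqrt(8^2 + 9^2) = sqrt(145) = 12.0416

12.0416


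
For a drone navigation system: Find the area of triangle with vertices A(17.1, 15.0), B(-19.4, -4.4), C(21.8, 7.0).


Area = |x_A(y_B-y_C) + x_B(y_C-y_A) + x_C(y_A-y_B)|/2
= |(-194.94) + 155.2 + 422.92|/2
= 383.18/2 = 191.59

191.59


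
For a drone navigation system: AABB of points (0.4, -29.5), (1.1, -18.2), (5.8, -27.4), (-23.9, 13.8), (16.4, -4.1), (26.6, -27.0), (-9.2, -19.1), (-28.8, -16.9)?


x range: [-28.8, 26.6]
y range: [-29.5, 13.8]
Bounding box: (-28.8,-29.5) to (26.6,13.8)

(-28.8,-29.5) to (26.6,13.8)


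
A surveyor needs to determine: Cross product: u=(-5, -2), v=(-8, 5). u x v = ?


u x v = u_x*v_y - u_y*v_x = (-5)*5 - (-2)*(-8)
= (-25) - 16 = -41

-41


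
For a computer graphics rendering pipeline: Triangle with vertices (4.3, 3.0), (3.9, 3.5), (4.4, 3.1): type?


Side lengths squared: AB^2=0.41, BC^2=0.41, CA^2=0.02
Sorted: [0.02, 0.41, 0.41]
By sides: Isosceles, By angles: Acute

Isosceles, Acute


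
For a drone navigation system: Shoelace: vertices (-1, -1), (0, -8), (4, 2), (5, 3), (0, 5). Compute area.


Shoelace sum: ((-1)*(-8) - 0*(-1)) + (0*2 - 4*(-8)) + (4*3 - 5*2) + (5*5 - 0*3) + (0*(-1) - (-1)*5)
= 72
Area = |72|/2 = 36

36


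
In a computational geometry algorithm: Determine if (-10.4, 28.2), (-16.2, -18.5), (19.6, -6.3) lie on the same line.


Cross product: ((-16.2)-(-10.4))*((-6.3)-28.2) - ((-18.5)-28.2)*(19.6-(-10.4))
= 1601.1

No, not collinear


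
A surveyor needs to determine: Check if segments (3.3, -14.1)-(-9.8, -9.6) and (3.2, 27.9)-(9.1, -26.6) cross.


Cross products: d1=-242.35, d2=-929.75, d3=-549.75, d4=137.65
d1*d2 < 0 and d3*d4 < 0? no

No, they don't intersect


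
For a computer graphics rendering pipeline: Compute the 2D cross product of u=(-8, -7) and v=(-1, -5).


u x v = u_x*v_y - u_y*v_x = (-8)*(-5) - (-7)*(-1)
= 40 - 7 = 33

33


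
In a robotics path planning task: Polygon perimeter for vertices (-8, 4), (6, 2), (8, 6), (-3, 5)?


Sides: (-8, 4)->(6, 2): sqrt(200) = 14.142136, (6, 2)->(8, 6): sqrt(20) = 4.472136, (8, 6)->(-3, 5): sqrt(122) = 11.045361, (-3, 5)->(-8, 4): sqrt(26) = 5.09902
Sum = 34.758653
Perimeter = 34.7587

34.7587


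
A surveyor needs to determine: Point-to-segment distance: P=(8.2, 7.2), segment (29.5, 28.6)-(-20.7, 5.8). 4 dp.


Project P onto AB: t = 0.5123 (clamped to [0,1])
Closest point on segment: (3.785, 16.9207)
Distance: 10.6763

10.6763


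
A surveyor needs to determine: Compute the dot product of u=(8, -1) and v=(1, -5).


u . v = u_x*v_x + u_y*v_y = 8*1 + (-1)*(-5)
= 8 + 5 = 13

13


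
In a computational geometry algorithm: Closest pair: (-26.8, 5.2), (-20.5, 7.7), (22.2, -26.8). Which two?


d(P0,P1) = 6.7779, d(P0,P2) = 58.5235, d(P1,P2) = 54.8957
Closest: P0 and P1

Closest pair: (-26.8, 5.2) and (-20.5, 7.7), distance = 6.7779


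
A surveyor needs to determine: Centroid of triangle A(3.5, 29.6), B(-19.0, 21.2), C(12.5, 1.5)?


Centroid = ((x_A+x_B+x_C)/3, (y_A+y_B+y_C)/3)
= ((3.5+(-19)+12.5)/3, (29.6+21.2+1.5)/3)
= (-1, 17.4333)

(-1, 17.4333)


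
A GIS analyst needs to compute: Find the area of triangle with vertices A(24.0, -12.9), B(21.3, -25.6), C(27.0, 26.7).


Area = |x_A(y_B-y_C) + x_B(y_C-y_A) + x_C(y_A-y_B)|/2
= |(-1255.2) + 843.48 + 342.9|/2
= 68.82/2 = 34.41

34.41


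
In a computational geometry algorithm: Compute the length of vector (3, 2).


|u| = sqrt(3^2 + 2^2) = sqrt(13) = 3.6056

3.6056


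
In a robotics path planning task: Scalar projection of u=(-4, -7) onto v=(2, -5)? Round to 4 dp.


u.v = 27, |v| = sqrt(29) = 5.3852
Scalar projection = u.v / |v| = 27 / sqrt(29) = 5.0138

5.0138


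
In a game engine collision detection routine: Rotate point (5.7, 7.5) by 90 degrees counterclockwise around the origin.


90° CCW: (x,y) -> (-y, x)
(5.7,7.5) -> (-7.5, 5.7)

(-7.5, 5.7)


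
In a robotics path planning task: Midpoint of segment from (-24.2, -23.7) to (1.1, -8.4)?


M = (((-24.2)+1.1)/2, ((-23.7)+(-8.4))/2)
= (-11.55, -16.05)

(-11.55, -16.05)


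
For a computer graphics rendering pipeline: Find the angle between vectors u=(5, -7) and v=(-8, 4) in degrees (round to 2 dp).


u.v = -68, |u| = sqrt(74) = 8.6023, |v| = sqrt(80) = 8.9443
cos(theta) = u.v/(|u||v|) = -68/sqrt(5920) = -0.883788
theta = acos(-0.883788) = 152.1 degrees

152.1 degrees


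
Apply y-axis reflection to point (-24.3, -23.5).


Reflection over y-axis: (x,y) -> (-x,y)
(-24.3, -23.5) -> (24.3, -23.5)

(24.3, -23.5)


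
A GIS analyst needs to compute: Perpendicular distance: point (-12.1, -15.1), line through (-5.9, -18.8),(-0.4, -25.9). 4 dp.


|cross product| = 23.67
|line direction| = sqrt(80.66) = 8.9811
Distance = 23.67/sqrt(80.66) = 2.6355

2.6355


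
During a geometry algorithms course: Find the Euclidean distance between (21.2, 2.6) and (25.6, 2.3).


dx=4.4, dy=-0.3
d^2 = 4.4^2 + (-0.3)^2 = 19.45
d = sqrt(19.45) = 4.4102

4.4102


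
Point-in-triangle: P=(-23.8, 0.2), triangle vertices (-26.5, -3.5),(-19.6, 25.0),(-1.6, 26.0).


Cross products: AB x AP = -51.42, BC x BP = -442.2, CA x CP = -12.48
All same sign? yes

Yes, inside


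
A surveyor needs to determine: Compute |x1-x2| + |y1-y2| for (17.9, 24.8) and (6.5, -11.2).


|17.9-6.5| + |24.8-(-11.2)| = 11.4 + 36 = 47.4

47.4


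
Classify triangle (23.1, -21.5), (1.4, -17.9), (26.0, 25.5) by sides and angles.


Side lengths squared: AB^2=483.85, BC^2=2488.72, CA^2=2217.41
Sorted: [483.85, 2217.41, 2488.72]
By sides: Scalene, By angles: Acute

Scalene, Acute


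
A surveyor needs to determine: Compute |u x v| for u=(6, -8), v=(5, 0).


|u x v| = |6*0 - (-8)*5|
= |0 - (-40)| = 40

40


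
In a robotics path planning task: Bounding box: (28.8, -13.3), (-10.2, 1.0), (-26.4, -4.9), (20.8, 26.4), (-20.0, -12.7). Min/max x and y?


x range: [-26.4, 28.8]
y range: [-13.3, 26.4]
Bounding box: (-26.4,-13.3) to (28.8,26.4)

(-26.4,-13.3) to (28.8,26.4)


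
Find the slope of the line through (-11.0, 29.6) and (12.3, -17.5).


slope = (y2-y1)/(x2-x1) = ((-17.5)-29.6)/(12.3-(-11)) = (-47.1)/23.3 = -2.0215

-2.0215


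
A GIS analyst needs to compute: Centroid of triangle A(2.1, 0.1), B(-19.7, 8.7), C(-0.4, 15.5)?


Centroid = ((x_A+x_B+x_C)/3, (y_A+y_B+y_C)/3)
= ((2.1+(-19.7)+(-0.4))/3, (0.1+8.7+15.5)/3)
= (-6, 8.1)

(-6, 8.1)


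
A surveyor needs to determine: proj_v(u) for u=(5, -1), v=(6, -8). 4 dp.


u.v = 38, |v| = sqrt(100) = 10
Scalar projection = u.v / |v| = 38 / sqrt(100) = 3.8

3.8


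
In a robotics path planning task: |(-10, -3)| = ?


|u| = sqrt((-10)^2 + (-3)^2) = sqrt(109) = 10.4403

10.4403


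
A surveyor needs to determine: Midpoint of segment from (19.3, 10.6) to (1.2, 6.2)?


M = ((19.3+1.2)/2, (10.6+6.2)/2)
= (10.25, 8.4)

(10.25, 8.4)


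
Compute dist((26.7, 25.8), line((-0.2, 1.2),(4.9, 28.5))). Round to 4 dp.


|cross product| = 608.91
|line direction| = sqrt(771.3) = 27.7723
Distance = 608.91/sqrt(771.3) = 21.9251

21.9251


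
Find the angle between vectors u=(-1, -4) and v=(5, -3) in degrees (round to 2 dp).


u.v = 7, |u| = sqrt(17) = 4.1231, |v| = sqrt(34) = 5.831
cos(theta) = u.v/(|u||v|) = 7/sqrt(578) = 0.291162
theta = acos(0.291162) = 73.07 degrees

73.07 degrees


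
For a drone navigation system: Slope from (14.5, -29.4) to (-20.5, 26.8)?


slope = (y2-y1)/(x2-x1) = (26.8-(-29.4))/((-20.5)-14.5) = 56.2/(-35) = -1.6057

-1.6057


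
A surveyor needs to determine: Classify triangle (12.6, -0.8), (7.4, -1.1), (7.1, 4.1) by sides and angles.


Side lengths squared: AB^2=27.13, BC^2=27.13, CA^2=54.26
Sorted: [27.13, 27.13, 54.26]
By sides: Isosceles, By angles: Right

Isosceles, Right


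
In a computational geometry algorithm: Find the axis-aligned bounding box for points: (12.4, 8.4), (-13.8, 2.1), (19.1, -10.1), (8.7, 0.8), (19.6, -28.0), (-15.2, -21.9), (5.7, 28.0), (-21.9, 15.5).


x range: [-21.9, 19.6]
y range: [-28, 28]
Bounding box: (-21.9,-28) to (19.6,28)

(-21.9,-28) to (19.6,28)


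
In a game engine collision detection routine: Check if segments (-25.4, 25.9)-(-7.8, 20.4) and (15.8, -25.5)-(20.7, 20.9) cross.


Cross products: d1=2163.54, d2=1319.95, d3=-678.04, d4=165.55
d1*d2 < 0 and d3*d4 < 0? no

No, they don't intersect


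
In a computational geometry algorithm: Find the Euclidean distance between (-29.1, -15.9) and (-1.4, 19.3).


dx=27.7, dy=35.2
d^2 = 27.7^2 + 35.2^2 = 2006.33
d = sqrt(2006.33) = 44.7921

44.7921


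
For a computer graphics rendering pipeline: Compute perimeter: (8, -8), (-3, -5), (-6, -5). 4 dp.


Sides: (8, -8)->(-3, -5): sqrt(130) = 11.401754, (-3, -5)->(-6, -5): sqrt(9) = 3, (-6, -5)->(8, -8): sqrt(205) = 14.317821
Sum = 28.719575
Perimeter = 28.7196

28.7196


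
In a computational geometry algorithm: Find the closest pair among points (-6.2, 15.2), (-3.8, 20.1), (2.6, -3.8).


d(P0,P1) = 5.4562, d(P0,P2) = 20.939, d(P1,P2) = 24.7421
Closest: P0 and P1

Closest pair: (-6.2, 15.2) and (-3.8, 20.1), distance = 5.4562


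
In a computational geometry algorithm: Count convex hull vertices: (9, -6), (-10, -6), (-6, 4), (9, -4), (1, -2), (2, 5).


Convex hull vertices (CCW): (-10, -6), (9, -6), (9, -4), (2, 5), (-6, 4)
Count = 5

5


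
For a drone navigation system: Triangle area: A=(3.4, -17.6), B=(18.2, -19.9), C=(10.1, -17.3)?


Area = |x_A(y_B-y_C) + x_B(y_C-y_A) + x_C(y_A-y_B)|/2
= |(-8.84) + 5.46 + 23.23|/2
= 19.85/2 = 9.925

9.925


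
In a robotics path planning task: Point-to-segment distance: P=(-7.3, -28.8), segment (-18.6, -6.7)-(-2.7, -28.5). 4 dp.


Project P onto AB: t = 0.9085 (clamped to [0,1])
Closest point on segment: (-4.1545, -26.5058)
Distance: 3.8933

3.8933


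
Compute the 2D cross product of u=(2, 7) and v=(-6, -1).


u x v = u_x*v_y - u_y*v_x = 2*(-1) - 7*(-6)
= (-2) - (-42) = 40

40


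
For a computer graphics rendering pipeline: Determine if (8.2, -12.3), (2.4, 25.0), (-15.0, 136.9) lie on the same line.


Cross product: (2.4-8.2)*(136.9-(-12.3)) - (25-(-12.3))*((-15)-8.2)
= 0

Yes, collinear


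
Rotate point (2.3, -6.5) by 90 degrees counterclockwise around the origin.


90° CCW: (x,y) -> (-y, x)
(2.3,-6.5) -> (6.5, 2.3)

(6.5, 2.3)


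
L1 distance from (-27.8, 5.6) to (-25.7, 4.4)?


|(-27.8)-(-25.7)| + |5.6-4.4| = 2.1 + 1.2 = 3.3

3.3


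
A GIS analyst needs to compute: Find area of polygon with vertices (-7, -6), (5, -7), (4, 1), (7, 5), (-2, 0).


Shoelace sum: ((-7)*(-7) - 5*(-6)) + (5*1 - 4*(-7)) + (4*5 - 7*1) + (7*0 - (-2)*5) + ((-2)*(-6) - (-7)*0)
= 147
Area = |147|/2 = 73.5

73.5


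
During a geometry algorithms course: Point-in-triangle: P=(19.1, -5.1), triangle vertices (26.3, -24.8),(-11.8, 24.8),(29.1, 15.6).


Cross products: AB x AP = -393.45, BC x BP = -938.63, CA x CP = -346.04
All same sign? yes

Yes, inside


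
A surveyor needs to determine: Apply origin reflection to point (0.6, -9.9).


Reflection over origin: (x,y) -> (-x,-y)
(0.6, -9.9) -> (-0.6, 9.9)

(-0.6, 9.9)


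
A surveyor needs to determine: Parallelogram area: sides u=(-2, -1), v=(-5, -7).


|u x v| = |(-2)*(-7) - (-1)*(-5)|
= |14 - 5| = 9

9


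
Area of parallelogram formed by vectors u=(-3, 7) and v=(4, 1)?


|u x v| = |(-3)*1 - 7*4|
= |(-3) - 28| = 31

31


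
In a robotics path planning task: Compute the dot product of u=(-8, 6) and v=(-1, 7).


u . v = u_x*v_x + u_y*v_y = (-8)*(-1) + 6*7
= 8 + 42 = 50

50


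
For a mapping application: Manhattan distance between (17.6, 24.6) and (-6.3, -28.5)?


|17.6-(-6.3)| + |24.6-(-28.5)| = 23.9 + 53.1 = 77

77


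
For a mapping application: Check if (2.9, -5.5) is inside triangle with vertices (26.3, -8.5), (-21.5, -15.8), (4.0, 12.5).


Cross products: AB x AP = -314.22, BC x BP = -427.87, CA x CP = -424.5
All same sign? yes

Yes, inside


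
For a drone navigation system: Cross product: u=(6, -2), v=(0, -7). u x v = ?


u x v = u_x*v_y - u_y*v_x = 6*(-7) - (-2)*0
= (-42) - 0 = -42

-42


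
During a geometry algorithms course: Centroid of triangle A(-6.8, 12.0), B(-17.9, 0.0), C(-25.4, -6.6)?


Centroid = ((x_A+x_B+x_C)/3, (y_A+y_B+y_C)/3)
= (((-6.8)+(-17.9)+(-25.4))/3, (12+0+(-6.6))/3)
= (-16.7, 1.8)

(-16.7, 1.8)


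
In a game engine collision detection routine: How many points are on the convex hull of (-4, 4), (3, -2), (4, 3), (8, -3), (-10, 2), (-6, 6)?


Convex hull vertices (CCW): (-10, 2), (3, -2), (8, -3), (4, 3), (-6, 6)
Count = 5

5


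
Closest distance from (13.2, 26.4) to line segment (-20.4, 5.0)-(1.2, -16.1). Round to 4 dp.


Project P onto AB: t = 0.3008 (clamped to [0,1])
Closest point on segment: (-13.9037, -1.3459)
Distance: 38.7872

38.7872


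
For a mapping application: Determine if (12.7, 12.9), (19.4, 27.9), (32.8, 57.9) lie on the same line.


Cross product: (19.4-12.7)*(57.9-12.9) - (27.9-12.9)*(32.8-12.7)
= 0

Yes, collinear


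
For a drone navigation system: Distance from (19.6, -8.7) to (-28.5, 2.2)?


dx=-48.1, dy=10.9
d^2 = (-48.1)^2 + 10.9^2 = 2432.42
d = sqrt(2432.42) = 49.3196

49.3196


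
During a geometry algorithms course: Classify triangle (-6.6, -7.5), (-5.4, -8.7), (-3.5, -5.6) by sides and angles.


Side lengths squared: AB^2=2.88, BC^2=13.22, CA^2=13.22
Sorted: [2.88, 13.22, 13.22]
By sides: Isosceles, By angles: Acute

Isosceles, Acute


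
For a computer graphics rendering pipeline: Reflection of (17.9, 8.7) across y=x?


Reflection over y=x: (x,y) -> (y,x)
(17.9, 8.7) -> (8.7, 17.9)

(8.7, 17.9)


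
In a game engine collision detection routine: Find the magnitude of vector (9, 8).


|u| = sqrt(9^2 + 8^2) = sqrt(145) = 12.0416

12.0416


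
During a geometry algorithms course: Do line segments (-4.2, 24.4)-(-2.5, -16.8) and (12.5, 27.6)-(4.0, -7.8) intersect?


Cross products: d1=-563.98, d2=-153.6, d3=693.48, d4=283.1
d1*d2 < 0 and d3*d4 < 0? no

No, they don't intersect


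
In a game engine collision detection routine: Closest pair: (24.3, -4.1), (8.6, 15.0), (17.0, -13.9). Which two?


d(P0,P1) = 24.7245, d(P0,P2) = 12.2201, d(P1,P2) = 30.096
Closest: P0 and P2

Closest pair: (24.3, -4.1) and (17.0, -13.9), distance = 12.2201


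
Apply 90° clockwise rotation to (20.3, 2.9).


90° CW: (x,y) -> (y, -x)
(20.3,2.9) -> (2.9, -20.3)

(2.9, -20.3)


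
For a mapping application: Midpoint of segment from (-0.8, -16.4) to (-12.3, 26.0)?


M = (((-0.8)+(-12.3))/2, ((-16.4)+26)/2)
= (-6.55, 4.8)

(-6.55, 4.8)


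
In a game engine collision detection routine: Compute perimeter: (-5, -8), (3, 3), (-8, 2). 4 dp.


Sides: (-5, -8)->(3, 3): sqrt(185) = 13.601471, (3, 3)->(-8, 2): sqrt(122) = 11.045361, (-8, 2)->(-5, -8): sqrt(109) = 10.440307
Sum = 35.087139
Perimeter = 35.0871

35.0871


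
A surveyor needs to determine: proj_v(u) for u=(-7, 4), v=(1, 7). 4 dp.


u.v = 21, |v| = sqrt(50) = 7.0711
Scalar projection = u.v / |v| = 21 / sqrt(50) = 2.9698

2.9698


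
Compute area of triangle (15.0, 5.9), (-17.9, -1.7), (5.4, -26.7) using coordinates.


Area = |x_A(y_B-y_C) + x_B(y_C-y_A) + x_C(y_A-y_B)|/2
= |375 + 583.54 + 41.04|/2
= 999.58/2 = 499.79

499.79


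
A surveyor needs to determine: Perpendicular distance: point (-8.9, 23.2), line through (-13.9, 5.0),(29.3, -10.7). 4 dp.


|cross product| = 864.74
|line direction| = sqrt(2112.73) = 45.9644
Distance = 864.74/sqrt(2112.73) = 18.8132

18.8132


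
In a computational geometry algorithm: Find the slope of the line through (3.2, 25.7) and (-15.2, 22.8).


slope = (y2-y1)/(x2-x1) = (22.8-25.7)/((-15.2)-3.2) = (-2.9)/(-18.4) = 0.1576

0.1576


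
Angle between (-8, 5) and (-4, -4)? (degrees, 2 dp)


u.v = 12, |u| = sqrt(89) = 9.434, |v| = sqrt(32) = 5.6569
cos(theta) = u.v/(|u||v|) = 12/sqrt(2848) = 0.22486
theta = acos(0.22486) = 77.01 degrees

77.01 degrees


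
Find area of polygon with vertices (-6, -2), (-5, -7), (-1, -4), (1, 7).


Shoelace sum: ((-6)*(-7) - (-5)*(-2)) + ((-5)*(-4) - (-1)*(-7)) + ((-1)*7 - 1*(-4)) + (1*(-2) - (-6)*7)
= 82
Area = |82|/2 = 41

41


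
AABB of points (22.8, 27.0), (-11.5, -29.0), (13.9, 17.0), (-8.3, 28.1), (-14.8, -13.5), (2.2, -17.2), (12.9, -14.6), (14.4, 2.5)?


x range: [-14.8, 22.8]
y range: [-29, 28.1]
Bounding box: (-14.8,-29) to (22.8,28.1)

(-14.8,-29) to (22.8,28.1)


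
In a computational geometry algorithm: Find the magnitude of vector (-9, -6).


|u| = sqrt((-9)^2 + (-6)^2) = sqrt(117) = 10.8167

10.8167


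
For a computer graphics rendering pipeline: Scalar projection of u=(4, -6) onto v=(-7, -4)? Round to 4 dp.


u.v = -4, |v| = sqrt(65) = 8.0623
Scalar projection = u.v / |v| = -4 / sqrt(65) = -0.4961

-0.4961


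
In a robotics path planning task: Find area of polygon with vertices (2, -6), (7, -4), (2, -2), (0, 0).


Shoelace sum: (2*(-4) - 7*(-6)) + (7*(-2) - 2*(-4)) + (2*0 - 0*(-2)) + (0*(-6) - 2*0)
= 28
Area = |28|/2 = 14

14


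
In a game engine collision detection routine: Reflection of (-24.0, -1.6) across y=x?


Reflection over y=x: (x,y) -> (y,x)
(-24, -1.6) -> (-1.6, -24)

(-1.6, -24)


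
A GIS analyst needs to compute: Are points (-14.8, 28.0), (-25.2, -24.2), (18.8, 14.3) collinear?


Cross product: ((-25.2)-(-14.8))*(14.3-28) - ((-24.2)-28)*(18.8-(-14.8))
= 1896.4

No, not collinear


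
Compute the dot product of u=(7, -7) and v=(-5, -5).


u . v = u_x*v_x + u_y*v_y = 7*(-5) + (-7)*(-5)
= (-35) + 35 = 0

0


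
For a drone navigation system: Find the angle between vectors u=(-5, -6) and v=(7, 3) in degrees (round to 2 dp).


u.v = -53, |u| = sqrt(61) = 7.8102, |v| = sqrt(58) = 7.6158
cos(theta) = u.v/(|u||v|) = -53/sqrt(3538) = -0.891039
theta = acos(-0.891039) = 153 degrees

153 degrees


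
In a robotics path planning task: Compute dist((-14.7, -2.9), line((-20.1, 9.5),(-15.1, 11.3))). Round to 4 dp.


|cross product| = 71.72
|line direction| = sqrt(28.24) = 5.3141
Distance = 71.72/sqrt(28.24) = 13.4961

13.4961


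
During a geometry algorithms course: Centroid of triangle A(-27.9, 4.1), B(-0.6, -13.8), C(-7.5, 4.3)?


Centroid = ((x_A+x_B+x_C)/3, (y_A+y_B+y_C)/3)
= (((-27.9)+(-0.6)+(-7.5))/3, (4.1+(-13.8)+4.3)/3)
= (-12, -1.8)

(-12, -1.8)


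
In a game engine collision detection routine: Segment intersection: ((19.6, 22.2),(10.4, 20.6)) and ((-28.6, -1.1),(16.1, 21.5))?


Cross products: d1=-47.81, d2=88.59, d3=137.24, d4=0.84
d1*d2 < 0 and d3*d4 < 0? no

No, they don't intersect


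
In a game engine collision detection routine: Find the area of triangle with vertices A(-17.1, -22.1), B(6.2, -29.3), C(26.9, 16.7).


Area = |x_A(y_B-y_C) + x_B(y_C-y_A) + x_C(y_A-y_B)|/2
= |786.6 + 240.56 + 193.68|/2
= 1220.84/2 = 610.42

610.42


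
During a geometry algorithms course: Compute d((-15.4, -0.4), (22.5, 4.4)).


dx=37.9, dy=4.8
d^2 = 37.9^2 + 4.8^2 = 1459.45
d = sqrt(1459.45) = 38.2027

38.2027


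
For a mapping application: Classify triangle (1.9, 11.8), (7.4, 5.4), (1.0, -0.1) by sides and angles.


Side lengths squared: AB^2=71.21, BC^2=71.21, CA^2=142.42
Sorted: [71.21, 71.21, 142.42]
By sides: Isosceles, By angles: Right

Isosceles, Right


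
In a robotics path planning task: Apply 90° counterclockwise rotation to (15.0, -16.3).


90° CCW: (x,y) -> (-y, x)
(15,-16.3) -> (16.3, 15)

(16.3, 15)


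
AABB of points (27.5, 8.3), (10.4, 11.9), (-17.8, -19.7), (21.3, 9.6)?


x range: [-17.8, 27.5]
y range: [-19.7, 11.9]
Bounding box: (-17.8,-19.7) to (27.5,11.9)

(-17.8,-19.7) to (27.5,11.9)


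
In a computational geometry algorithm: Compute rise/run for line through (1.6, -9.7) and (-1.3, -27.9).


slope = (y2-y1)/(x2-x1) = ((-27.9)-(-9.7))/((-1.3)-1.6) = (-18.2)/(-2.9) = 6.2759

6.2759


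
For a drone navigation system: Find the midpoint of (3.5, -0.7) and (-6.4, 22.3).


M = ((3.5+(-6.4))/2, ((-0.7)+22.3)/2)
= (-1.45, 10.8)

(-1.45, 10.8)


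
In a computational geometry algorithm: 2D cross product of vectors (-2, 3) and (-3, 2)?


u x v = u_x*v_y - u_y*v_x = (-2)*2 - 3*(-3)
= (-4) - (-9) = 5

5


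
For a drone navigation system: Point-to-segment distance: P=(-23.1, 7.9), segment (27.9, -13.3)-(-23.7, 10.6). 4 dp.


Project P onto AB: t = 0.9705 (clamped to [0,1])
Closest point on segment: (-22.1763, 9.8943)
Distance: 2.1978

2.1978


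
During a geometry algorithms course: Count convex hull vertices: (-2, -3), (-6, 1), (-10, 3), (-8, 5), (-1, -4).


Convex hull vertices (CCW): (-10, 3), (-1, -4), (-8, 5)
Count = 3

3


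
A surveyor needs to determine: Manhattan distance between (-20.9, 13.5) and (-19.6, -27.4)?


|(-20.9)-(-19.6)| + |13.5-(-27.4)| = 1.3 + 40.9 = 42.2

42.2


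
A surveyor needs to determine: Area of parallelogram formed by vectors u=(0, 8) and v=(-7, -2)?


|u x v| = |0*(-2) - 8*(-7)|
= |0 - (-56)| = 56

56


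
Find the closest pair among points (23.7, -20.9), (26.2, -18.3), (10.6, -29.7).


d(P0,P1) = 3.6069, d(P0,P2) = 15.7813, d(P1,P2) = 19.3215
Closest: P0 and P1

Closest pair: (23.7, -20.9) and (26.2, -18.3), distance = 3.6069


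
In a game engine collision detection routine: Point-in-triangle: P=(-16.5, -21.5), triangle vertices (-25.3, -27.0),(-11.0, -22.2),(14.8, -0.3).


Cross products: AB x AP = 36.41, BC x BP = 138.51, CA x CP = 14.41
All same sign? yes

Yes, inside


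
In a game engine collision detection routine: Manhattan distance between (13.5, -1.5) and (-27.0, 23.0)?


|13.5-(-27)| + |(-1.5)-23| = 40.5 + 24.5 = 65

65


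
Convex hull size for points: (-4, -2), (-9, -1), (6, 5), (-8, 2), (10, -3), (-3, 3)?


Convex hull vertices (CCW): (-9, -1), (-4, -2), (10, -3), (6, 5), (-8, 2)
Count = 5

5


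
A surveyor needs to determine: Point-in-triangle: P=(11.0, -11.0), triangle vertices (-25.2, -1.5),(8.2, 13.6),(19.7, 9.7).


Cross products: AB x AP = -863.92, BC x BP = -271.98, CA x CP = 831.99
All same sign? no

No, outside


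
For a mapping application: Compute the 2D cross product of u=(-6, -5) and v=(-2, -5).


u x v = u_x*v_y - u_y*v_x = (-6)*(-5) - (-5)*(-2)
= 30 - 10 = 20

20


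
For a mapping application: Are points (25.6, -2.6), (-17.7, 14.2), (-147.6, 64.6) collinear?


Cross product: ((-17.7)-25.6)*(64.6-(-2.6)) - (14.2-(-2.6))*((-147.6)-25.6)
= 0

Yes, collinear


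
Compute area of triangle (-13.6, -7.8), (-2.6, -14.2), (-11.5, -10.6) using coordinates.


Area = |x_A(y_B-y_C) + x_B(y_C-y_A) + x_C(y_A-y_B)|/2
= |48.96 + 7.28 + (-73.6)|/2
= 17.36/2 = 8.68

8.68


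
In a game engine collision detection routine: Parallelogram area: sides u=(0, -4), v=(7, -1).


|u x v| = |0*(-1) - (-4)*7|
= |0 - (-28)| = 28

28


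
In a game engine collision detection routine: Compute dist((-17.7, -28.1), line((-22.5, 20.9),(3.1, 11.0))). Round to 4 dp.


|cross product| = 1206.88
|line direction| = sqrt(753.37) = 27.4476
Distance = 1206.88/sqrt(753.37) = 43.9704

43.9704


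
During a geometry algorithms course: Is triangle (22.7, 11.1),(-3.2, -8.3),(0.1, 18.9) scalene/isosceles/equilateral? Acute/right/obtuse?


Side lengths squared: AB^2=1047.17, BC^2=750.73, CA^2=571.6
Sorted: [571.6, 750.73, 1047.17]
By sides: Scalene, By angles: Acute

Scalene, Acute


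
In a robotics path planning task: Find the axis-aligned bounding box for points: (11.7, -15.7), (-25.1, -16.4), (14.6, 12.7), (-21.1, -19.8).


x range: [-25.1, 14.6]
y range: [-19.8, 12.7]
Bounding box: (-25.1,-19.8) to (14.6,12.7)

(-25.1,-19.8) to (14.6,12.7)


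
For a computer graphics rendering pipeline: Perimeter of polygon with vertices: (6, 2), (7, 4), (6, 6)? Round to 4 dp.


Sides: (6, 2)->(7, 4): sqrt(5) = 2.236068, (7, 4)->(6, 6): sqrt(5) = 2.236068, (6, 6)->(6, 2): sqrt(16) = 4
Sum = 8.472136
Perimeter = 8.4721

8.4721


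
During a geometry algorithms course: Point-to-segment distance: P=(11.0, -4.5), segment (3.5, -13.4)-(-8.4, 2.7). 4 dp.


Project P onto AB: t = 0.1348 (clamped to [0,1])
Closest point on segment: (1.8956, -11.2293)
Distance: 11.3214

11.3214


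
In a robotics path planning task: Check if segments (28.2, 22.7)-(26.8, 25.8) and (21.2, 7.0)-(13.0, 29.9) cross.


Cross products: d1=-289.04, d2=-282.4, d3=43.68, d4=37.04
d1*d2 < 0 and d3*d4 < 0? no

No, they don't intersect


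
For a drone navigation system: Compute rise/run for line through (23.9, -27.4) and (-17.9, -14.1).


slope = (y2-y1)/(x2-x1) = ((-14.1)-(-27.4))/((-17.9)-23.9) = 13.3/(-41.8) = -0.3182

-0.3182


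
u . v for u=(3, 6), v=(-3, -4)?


u . v = u_x*v_x + u_y*v_y = 3*(-3) + 6*(-4)
= (-9) + (-24) = -33

-33


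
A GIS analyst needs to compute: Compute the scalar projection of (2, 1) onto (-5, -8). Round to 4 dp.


u.v = -18, |v| = sqrt(89) = 9.434
Scalar projection = u.v / |v| = -18 / sqrt(89) = -1.908

-1.908


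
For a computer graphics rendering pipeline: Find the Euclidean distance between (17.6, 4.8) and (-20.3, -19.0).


dx=-37.9, dy=-23.8
d^2 = (-37.9)^2 + (-23.8)^2 = 2002.85
d = sqrt(2002.85) = 44.7532

44.7532


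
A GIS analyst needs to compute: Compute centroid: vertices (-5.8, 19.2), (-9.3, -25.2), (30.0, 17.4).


Centroid = ((x_A+x_B+x_C)/3, (y_A+y_B+y_C)/3)
= (((-5.8)+(-9.3)+30)/3, (19.2+(-25.2)+17.4)/3)
= (4.9667, 3.8)

(4.9667, 3.8)


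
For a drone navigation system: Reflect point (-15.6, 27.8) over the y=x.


Reflection over y=x: (x,y) -> (y,x)
(-15.6, 27.8) -> (27.8, -15.6)

(27.8, -15.6)


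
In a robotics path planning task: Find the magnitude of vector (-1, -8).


|u| = sqrt((-1)^2 + (-8)^2) = sqrt(65) = 8.0623

8.0623


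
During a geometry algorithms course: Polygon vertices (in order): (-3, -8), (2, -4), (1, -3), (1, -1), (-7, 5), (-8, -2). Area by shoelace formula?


Shoelace sum: ((-3)*(-4) - 2*(-8)) + (2*(-3) - 1*(-4)) + (1*(-1) - 1*(-3)) + (1*5 - (-7)*(-1)) + ((-7)*(-2) - (-8)*5) + ((-8)*(-8) - (-3)*(-2))
= 138
Area = |138|/2 = 69

69


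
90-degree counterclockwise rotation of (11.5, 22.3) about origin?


90° CCW: (x,y) -> (-y, x)
(11.5,22.3) -> (-22.3, 11.5)

(-22.3, 11.5)


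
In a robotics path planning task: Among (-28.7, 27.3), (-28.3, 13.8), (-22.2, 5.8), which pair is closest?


d(P0,P1) = 13.5059, d(P0,P2) = 22.4611, d(P1,P2) = 10.0603
Closest: P1 and P2

Closest pair: (-28.3, 13.8) and (-22.2, 5.8), distance = 10.0603


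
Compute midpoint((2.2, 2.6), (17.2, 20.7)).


M = ((2.2+17.2)/2, (2.6+20.7)/2)
= (9.7, 11.65)

(9.7, 11.65)


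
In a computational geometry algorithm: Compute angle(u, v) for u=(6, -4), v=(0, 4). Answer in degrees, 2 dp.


u.v = -16, |u| = sqrt(52) = 7.2111, |v| = sqrt(16) = 4
cos(theta) = u.v/(|u||v|) = -16/sqrt(832) = -0.5547
theta = acos(-0.5547) = 123.69 degrees

123.69 degrees


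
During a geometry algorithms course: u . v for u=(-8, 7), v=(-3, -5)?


u . v = u_x*v_x + u_y*v_y = (-8)*(-3) + 7*(-5)
= 24 + (-35) = -11

-11


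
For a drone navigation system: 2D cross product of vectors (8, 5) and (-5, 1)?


u x v = u_x*v_y - u_y*v_x = 8*1 - 5*(-5)
= 8 - (-25) = 33

33


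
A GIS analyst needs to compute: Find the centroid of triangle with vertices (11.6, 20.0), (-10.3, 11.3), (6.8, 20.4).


Centroid = ((x_A+x_B+x_C)/3, (y_A+y_B+y_C)/3)
= ((11.6+(-10.3)+6.8)/3, (20+11.3+20.4)/3)
= (2.7, 17.2333)

(2.7, 17.2333)


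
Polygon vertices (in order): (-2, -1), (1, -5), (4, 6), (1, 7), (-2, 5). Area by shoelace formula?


Shoelace sum: ((-2)*(-5) - 1*(-1)) + (1*6 - 4*(-5)) + (4*7 - 1*6) + (1*5 - (-2)*7) + ((-2)*(-1) - (-2)*5)
= 90
Area = |90|/2 = 45

45


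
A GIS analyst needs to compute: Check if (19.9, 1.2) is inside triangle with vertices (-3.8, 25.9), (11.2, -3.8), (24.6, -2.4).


Cross products: AB x AP = 333.39, BC x BP = 54.82, CA x CP = 30.77
All same sign? yes

Yes, inside


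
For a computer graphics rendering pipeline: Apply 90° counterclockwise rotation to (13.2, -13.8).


90° CCW: (x,y) -> (-y, x)
(13.2,-13.8) -> (13.8, 13.2)

(13.8, 13.2)


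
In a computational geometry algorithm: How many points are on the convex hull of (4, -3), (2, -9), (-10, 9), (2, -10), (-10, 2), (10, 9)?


Convex hull vertices (CCW): (-10, 2), (2, -10), (10, 9), (-10, 9)
Count = 4

4


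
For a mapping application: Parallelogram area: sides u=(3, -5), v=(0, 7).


|u x v| = |3*7 - (-5)*0|
= |21 - 0| = 21

21


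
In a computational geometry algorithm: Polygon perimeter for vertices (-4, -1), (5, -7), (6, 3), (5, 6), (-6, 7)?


Sides: (-4, -1)->(5, -7): sqrt(117) = 10.816654, (5, -7)->(6, 3): sqrt(101) = 10.049876, (6, 3)->(5, 6): sqrt(10) = 3.162278, (5, 6)->(-6, 7): sqrt(122) = 11.045361, (-6, 7)->(-4, -1): sqrt(68) = 8.246211
Sum = 43.32038
Perimeter = 43.3204

43.3204


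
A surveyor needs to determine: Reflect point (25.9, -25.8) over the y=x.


Reflection over y=x: (x,y) -> (y,x)
(25.9, -25.8) -> (-25.8, 25.9)

(-25.8, 25.9)


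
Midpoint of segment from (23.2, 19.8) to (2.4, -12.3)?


M = ((23.2+2.4)/2, (19.8+(-12.3))/2)
= (12.8, 3.75)

(12.8, 3.75)


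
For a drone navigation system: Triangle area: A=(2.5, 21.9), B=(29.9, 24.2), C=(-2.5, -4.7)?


Area = |x_A(y_B-y_C) + x_B(y_C-y_A) + x_C(y_A-y_B)|/2
= |72.25 + (-795.34) + 5.75|/2
= 717.34/2 = 358.67

358.67


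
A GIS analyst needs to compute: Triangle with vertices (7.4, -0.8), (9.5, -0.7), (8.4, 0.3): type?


Side lengths squared: AB^2=4.42, BC^2=2.21, CA^2=2.21
Sorted: [2.21, 2.21, 4.42]
By sides: Isosceles, By angles: Right

Isosceles, Right


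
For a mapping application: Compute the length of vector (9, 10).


|u| = sqrt(9^2 + 10^2) = sqrt(181) = 13.4536

13.4536


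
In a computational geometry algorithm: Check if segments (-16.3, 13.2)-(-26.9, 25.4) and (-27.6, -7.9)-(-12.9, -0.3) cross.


Cross products: d1=224.29, d2=484.19, d3=361.52, d4=101.62
d1*d2 < 0 and d3*d4 < 0? no

No, they don't intersect


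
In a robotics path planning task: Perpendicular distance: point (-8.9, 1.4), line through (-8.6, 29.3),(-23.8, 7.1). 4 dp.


|cross product| = 417.42
|line direction| = sqrt(723.88) = 26.905
Distance = 417.42/sqrt(723.88) = 15.5146

15.5146


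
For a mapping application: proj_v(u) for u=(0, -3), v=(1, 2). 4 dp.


u.v = -6, |v| = sqrt(5) = 2.2361
Scalar projection = u.v / |v| = -6 / sqrt(5) = -2.6833

-2.6833


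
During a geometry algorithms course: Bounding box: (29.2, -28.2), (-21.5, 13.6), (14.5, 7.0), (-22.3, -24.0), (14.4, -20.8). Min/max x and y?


x range: [-22.3, 29.2]
y range: [-28.2, 13.6]
Bounding box: (-22.3,-28.2) to (29.2,13.6)

(-22.3,-28.2) to (29.2,13.6)


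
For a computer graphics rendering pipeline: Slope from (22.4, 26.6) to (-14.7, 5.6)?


slope = (y2-y1)/(x2-x1) = (5.6-26.6)/((-14.7)-22.4) = (-21)/(-37.1) = 0.566

0.566


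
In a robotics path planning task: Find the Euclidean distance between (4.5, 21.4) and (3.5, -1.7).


dx=-1, dy=-23.1
d^2 = (-1)^2 + (-23.1)^2 = 534.61
d = sqrt(534.61) = 23.1216

23.1216


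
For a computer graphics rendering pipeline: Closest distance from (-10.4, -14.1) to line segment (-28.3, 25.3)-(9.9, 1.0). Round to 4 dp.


Project P onto AB: t = 0.8007 (clamped to [0,1])
Closest point on segment: (2.2864, 5.8432)
Distance: 23.6363

23.6363


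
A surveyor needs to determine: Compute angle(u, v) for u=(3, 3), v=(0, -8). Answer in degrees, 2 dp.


u.v = -24, |u| = sqrt(18) = 4.2426, |v| = sqrt(64) = 8
cos(theta) = u.v/(|u||v|) = -24/sqrt(1152) = -0.707107
theta = acos(-0.707107) = 135 degrees

135 degrees


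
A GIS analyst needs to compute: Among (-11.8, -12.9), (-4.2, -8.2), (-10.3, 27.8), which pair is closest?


d(P0,P1) = 8.9359, d(P0,P2) = 40.7276, d(P1,P2) = 36.5131
Closest: P0 and P1

Closest pair: (-11.8, -12.9) and (-4.2, -8.2), distance = 8.9359


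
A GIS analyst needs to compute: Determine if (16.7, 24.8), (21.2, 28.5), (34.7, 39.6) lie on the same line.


Cross product: (21.2-16.7)*(39.6-24.8) - (28.5-24.8)*(34.7-16.7)
= 0

Yes, collinear


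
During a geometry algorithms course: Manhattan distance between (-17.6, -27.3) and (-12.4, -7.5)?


|(-17.6)-(-12.4)| + |(-27.3)-(-7.5)| = 5.2 + 19.8 = 25

25


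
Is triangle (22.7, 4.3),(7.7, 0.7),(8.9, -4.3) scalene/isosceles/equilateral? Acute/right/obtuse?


Side lengths squared: AB^2=237.96, BC^2=26.44, CA^2=264.4
Sorted: [26.44, 237.96, 264.4]
By sides: Scalene, By angles: Right

Scalene, Right


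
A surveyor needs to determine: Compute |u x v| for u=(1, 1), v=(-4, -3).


|u x v| = |1*(-3) - 1*(-4)|
= |(-3) - (-4)| = 1

1


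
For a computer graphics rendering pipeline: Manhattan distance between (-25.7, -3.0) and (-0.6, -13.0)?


|(-25.7)-(-0.6)| + |(-3)-(-13)| = 25.1 + 10 = 35.1

35.1


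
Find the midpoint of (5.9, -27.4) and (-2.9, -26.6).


M = ((5.9+(-2.9))/2, ((-27.4)+(-26.6))/2)
= (1.5, -27)

(1.5, -27)


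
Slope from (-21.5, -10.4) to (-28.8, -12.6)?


slope = (y2-y1)/(x2-x1) = ((-12.6)-(-10.4))/((-28.8)-(-21.5)) = (-2.2)/(-7.3) = 0.3014

0.3014


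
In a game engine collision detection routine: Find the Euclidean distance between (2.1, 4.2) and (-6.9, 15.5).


dx=-9, dy=11.3
d^2 = (-9)^2 + 11.3^2 = 208.69
d = sqrt(208.69) = 14.4461

14.4461


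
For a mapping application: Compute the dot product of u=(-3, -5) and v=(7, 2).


u . v = u_x*v_x + u_y*v_y = (-3)*7 + (-5)*2
= (-21) + (-10) = -31

-31


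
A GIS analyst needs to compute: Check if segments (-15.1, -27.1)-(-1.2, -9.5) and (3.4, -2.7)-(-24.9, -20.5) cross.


Cross products: d1=361.22, d2=110.56, d3=13.56, d4=264.22
d1*d2 < 0 and d3*d4 < 0? no

No, they don't intersect


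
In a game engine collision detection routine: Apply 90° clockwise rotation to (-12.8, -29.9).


90° CW: (x,y) -> (y, -x)
(-12.8,-29.9) -> (-29.9, 12.8)

(-29.9, 12.8)


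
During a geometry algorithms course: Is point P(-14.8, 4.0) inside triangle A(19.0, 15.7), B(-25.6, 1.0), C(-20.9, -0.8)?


Cross products: AB x AP = 24.96, BC x BP = 33.54, CA x CP = 90.87
All same sign? yes

Yes, inside


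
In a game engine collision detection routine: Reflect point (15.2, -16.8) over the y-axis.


Reflection over y-axis: (x,y) -> (-x,y)
(15.2, -16.8) -> (-15.2, -16.8)

(-15.2, -16.8)


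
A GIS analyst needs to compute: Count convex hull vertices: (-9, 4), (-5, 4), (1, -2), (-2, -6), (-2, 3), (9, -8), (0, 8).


Convex hull vertices (CCW): (-9, 4), (-2, -6), (9, -8), (0, 8)
Count = 4

4


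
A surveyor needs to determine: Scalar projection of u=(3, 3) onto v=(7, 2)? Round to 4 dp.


u.v = 27, |v| = sqrt(53) = 7.2801
Scalar projection = u.v / |v| = 27 / sqrt(53) = 3.7087

3.7087


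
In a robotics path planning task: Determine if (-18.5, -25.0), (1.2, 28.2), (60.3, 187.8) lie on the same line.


Cross product: (1.2-(-18.5))*(187.8-(-25)) - (28.2-(-25))*(60.3-(-18.5))
= 0

Yes, collinear


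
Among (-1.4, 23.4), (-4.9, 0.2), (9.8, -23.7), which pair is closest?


d(P0,P1) = 23.4625, d(P0,P2) = 48.4133, d(P1,P2) = 28.0589
Closest: P0 and P1

Closest pair: (-1.4, 23.4) and (-4.9, 0.2), distance = 23.4625


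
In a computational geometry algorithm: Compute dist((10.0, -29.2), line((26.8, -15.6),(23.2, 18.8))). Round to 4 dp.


|cross product| = 626.88
|line direction| = sqrt(1196.32) = 34.5879
Distance = 626.88/sqrt(1196.32) = 18.1243

18.1243


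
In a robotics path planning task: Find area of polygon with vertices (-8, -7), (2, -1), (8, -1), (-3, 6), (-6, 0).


Shoelace sum: ((-8)*(-1) - 2*(-7)) + (2*(-1) - 8*(-1)) + (8*6 - (-3)*(-1)) + ((-3)*0 - (-6)*6) + ((-6)*(-7) - (-8)*0)
= 151
Area = |151|/2 = 75.5

75.5


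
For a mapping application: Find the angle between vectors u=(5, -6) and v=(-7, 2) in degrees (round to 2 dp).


u.v = -47, |u| = sqrt(61) = 7.8102, |v| = sqrt(53) = 7.2801
cos(theta) = u.v/(|u||v|) = -47/sqrt(3233) = -0.826599
theta = acos(-0.826599) = 145.75 degrees

145.75 degrees


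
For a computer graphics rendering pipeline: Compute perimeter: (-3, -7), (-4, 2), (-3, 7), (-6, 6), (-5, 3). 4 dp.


Sides: (-3, -7)->(-4, 2): sqrt(82) = 9.055385, (-4, 2)->(-3, 7): sqrt(26) = 5.09902, (-3, 7)->(-6, 6): sqrt(10) = 3.162278, (-6, 6)->(-5, 3): sqrt(10) = 3.162278, (-5, 3)->(-3, -7): sqrt(104) = 10.198039
Sum = 30.677
Perimeter = 30.677

30.677


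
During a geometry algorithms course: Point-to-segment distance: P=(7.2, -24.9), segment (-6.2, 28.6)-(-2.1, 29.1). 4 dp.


Project P onto AB: t = 1 (clamped to [0,1])
Closest point on segment: (-2.1, 29.1)
Distance: 54.795

54.795


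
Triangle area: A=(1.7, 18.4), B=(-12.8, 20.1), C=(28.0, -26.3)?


Area = |x_A(y_B-y_C) + x_B(y_C-y_A) + x_C(y_A-y_B)|/2
= |78.88 + 572.16 + (-47.6)|/2
= 603.44/2 = 301.72

301.72


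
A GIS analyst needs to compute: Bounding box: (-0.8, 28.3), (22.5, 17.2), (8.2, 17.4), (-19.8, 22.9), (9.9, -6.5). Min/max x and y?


x range: [-19.8, 22.5]
y range: [-6.5, 28.3]
Bounding box: (-19.8,-6.5) to (22.5,28.3)

(-19.8,-6.5) to (22.5,28.3)


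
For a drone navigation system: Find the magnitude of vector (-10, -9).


|u| = sqrt((-10)^2 + (-9)^2) = sqrt(181) = 13.4536

13.4536


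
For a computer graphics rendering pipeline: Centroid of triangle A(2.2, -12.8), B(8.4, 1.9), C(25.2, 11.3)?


Centroid = ((x_A+x_B+x_C)/3, (y_A+y_B+y_C)/3)
= ((2.2+8.4+25.2)/3, ((-12.8)+1.9+11.3)/3)
= (11.9333, 0.1333)

(11.9333, 0.1333)


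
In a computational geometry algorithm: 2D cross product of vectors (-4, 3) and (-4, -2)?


u x v = u_x*v_y - u_y*v_x = (-4)*(-2) - 3*(-4)
= 8 - (-12) = 20

20


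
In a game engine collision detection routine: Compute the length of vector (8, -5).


|u| = sqrt(8^2 + (-5)^2) = sqrt(89) = 9.434

9.434


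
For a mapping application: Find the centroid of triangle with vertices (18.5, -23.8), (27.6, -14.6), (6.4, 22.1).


Centroid = ((x_A+x_B+x_C)/3, (y_A+y_B+y_C)/3)
= ((18.5+27.6+6.4)/3, ((-23.8)+(-14.6)+22.1)/3)
= (17.5, -5.4333)

(17.5, -5.4333)


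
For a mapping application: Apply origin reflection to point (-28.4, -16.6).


Reflection over origin: (x,y) -> (-x,-y)
(-28.4, -16.6) -> (28.4, 16.6)

(28.4, 16.6)


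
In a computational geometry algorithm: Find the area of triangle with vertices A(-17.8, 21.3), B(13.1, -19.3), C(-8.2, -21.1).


Area = |x_A(y_B-y_C) + x_B(y_C-y_A) + x_C(y_A-y_B)|/2
= |(-32.04) + (-555.44) + (-332.92)|/2
= 920.4/2 = 460.2

460.2


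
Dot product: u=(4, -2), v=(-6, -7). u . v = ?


u . v = u_x*v_x + u_y*v_y = 4*(-6) + (-2)*(-7)
= (-24) + 14 = -10

-10


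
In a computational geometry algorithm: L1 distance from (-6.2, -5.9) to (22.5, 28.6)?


|(-6.2)-22.5| + |(-5.9)-28.6| = 28.7 + 34.5 = 63.2

63.2


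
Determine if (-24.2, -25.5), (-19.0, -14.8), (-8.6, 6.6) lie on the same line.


Cross product: ((-19)-(-24.2))*(6.6-(-25.5)) - ((-14.8)-(-25.5))*((-8.6)-(-24.2))
= 0

Yes, collinear
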